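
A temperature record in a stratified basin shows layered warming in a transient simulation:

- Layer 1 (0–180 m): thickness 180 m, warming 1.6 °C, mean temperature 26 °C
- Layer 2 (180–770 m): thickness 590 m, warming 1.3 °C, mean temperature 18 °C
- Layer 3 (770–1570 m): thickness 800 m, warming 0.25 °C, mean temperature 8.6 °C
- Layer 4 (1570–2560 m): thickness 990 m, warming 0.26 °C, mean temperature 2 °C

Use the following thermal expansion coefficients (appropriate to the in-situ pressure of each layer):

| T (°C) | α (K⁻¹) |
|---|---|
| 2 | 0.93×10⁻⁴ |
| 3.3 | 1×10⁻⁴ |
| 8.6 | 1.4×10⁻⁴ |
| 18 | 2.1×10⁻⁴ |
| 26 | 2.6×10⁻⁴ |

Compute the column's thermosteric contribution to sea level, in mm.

288 mm of thermosteric rise

Layer 1 at 26 °C → α = 2.6×10⁻⁴ K⁻¹
Layer 2 at 18 °C → α = 2.1×10⁻⁴ K⁻¹
Layer 3 at 8.6 °C → α = 1.4×10⁻⁴ K⁻¹
Layer 4 at 2 °C → α = 0.93×10⁻⁴ K⁻¹
1.6 × 180 × 2.6×10⁻⁴ = 0.07488 m
180–770 m: 2.1×10⁻⁴ × 1.3 × 590 = 0.16107 m
Layer 3: 800 × 1.4×10⁻⁴ × 0.25 = 0.02800 m
1570–2560 m: 990 × 0.26 × 0.93×10⁻⁴ = 0.0239382 m
Δh = 0.07488 + 0.16107 + 0.02800 + 0.0239382 = 0.2878882 m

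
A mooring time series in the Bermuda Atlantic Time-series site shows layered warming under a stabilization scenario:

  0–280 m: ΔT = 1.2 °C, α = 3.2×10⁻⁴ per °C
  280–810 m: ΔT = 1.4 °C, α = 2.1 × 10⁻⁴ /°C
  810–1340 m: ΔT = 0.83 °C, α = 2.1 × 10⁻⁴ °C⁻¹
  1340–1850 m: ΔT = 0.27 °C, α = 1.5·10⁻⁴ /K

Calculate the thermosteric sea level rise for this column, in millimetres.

Δh = 376 mm

Layer 1: 280 × 3.2×10⁻⁴ × 1.2 = 0.10752 m
280–810 m: 2.1×10⁻⁴ × 1.4 × 530 = 0.15582 m
810–1340 m: 2.1×10⁻⁴ × 0.83 × 530 = 0.092379 m
Layer 4: 510 × 1.5×10⁻⁴ × 0.27 = 0.020655 m
Δh = 0.10752 + 0.15582 + 0.092379 + 0.020655 = 0.376374 m ≈ 376 mm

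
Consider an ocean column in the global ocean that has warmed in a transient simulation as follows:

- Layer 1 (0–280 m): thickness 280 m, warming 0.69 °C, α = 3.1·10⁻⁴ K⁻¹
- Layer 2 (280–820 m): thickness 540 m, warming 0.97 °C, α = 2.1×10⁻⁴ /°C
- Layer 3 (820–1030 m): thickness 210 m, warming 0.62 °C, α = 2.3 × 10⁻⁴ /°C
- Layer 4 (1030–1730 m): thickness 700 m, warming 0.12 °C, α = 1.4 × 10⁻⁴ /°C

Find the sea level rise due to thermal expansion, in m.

Δh = 0.212 m

0–280 m: 3.1×10⁻⁴ × 0.69 × 280 = 0.059892 m
Layer 2: 0.97 × 540 × 2.1×10⁻⁴ = 0.109998 m
Layer 3: 210 × 2.3×10⁻⁴ × 0.62 = 0.029946 m
1030–1730 m: 700 × 0.12 × 1.4×10⁻⁴ = 0.01176 m
Δh = 0.059892 + 0.109998 + 0.029946 + 0.01176 = 0.211596 m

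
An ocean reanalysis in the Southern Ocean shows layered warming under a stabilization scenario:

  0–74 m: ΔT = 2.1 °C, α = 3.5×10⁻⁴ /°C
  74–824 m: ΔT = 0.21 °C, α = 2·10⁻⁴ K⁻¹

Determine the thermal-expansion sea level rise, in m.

3.5×10⁻⁴ × 74 × 2.1 = 0.05439 m
74–824 m: 750 × 0.21 × 2×10⁻⁴ = 0.03150 m
Δh = 0.05439 + 0.03150 = 0.08589 m ≈ 0.086 m

0.086 m of thermosteric rise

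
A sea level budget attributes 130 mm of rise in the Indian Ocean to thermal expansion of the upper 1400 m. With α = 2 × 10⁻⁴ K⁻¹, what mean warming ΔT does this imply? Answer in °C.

ΔT = Δh/(αH) = 0.13 / (2×10⁻⁴ × 1400) ≈ 0.4643 °C

about 0.464 °C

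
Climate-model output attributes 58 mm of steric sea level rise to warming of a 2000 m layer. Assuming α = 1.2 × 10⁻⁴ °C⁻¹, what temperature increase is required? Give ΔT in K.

ΔT = Δh/(αH) = 0.058 / (1.2×10⁻⁴ × 2000) ≈ 0.2417 K

ΔT ≈ 0.242 K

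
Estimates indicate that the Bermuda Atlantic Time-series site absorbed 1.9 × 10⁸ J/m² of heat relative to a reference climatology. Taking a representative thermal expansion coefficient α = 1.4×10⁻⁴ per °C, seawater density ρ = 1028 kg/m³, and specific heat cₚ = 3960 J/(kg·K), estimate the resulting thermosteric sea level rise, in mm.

6.53 mm of thermosteric rise

Δh = αQ/(ρcₚ) = 1.4×10⁻⁴ × 1.9×10⁸ / (1028 × 3960) ≈ 0.0065342 m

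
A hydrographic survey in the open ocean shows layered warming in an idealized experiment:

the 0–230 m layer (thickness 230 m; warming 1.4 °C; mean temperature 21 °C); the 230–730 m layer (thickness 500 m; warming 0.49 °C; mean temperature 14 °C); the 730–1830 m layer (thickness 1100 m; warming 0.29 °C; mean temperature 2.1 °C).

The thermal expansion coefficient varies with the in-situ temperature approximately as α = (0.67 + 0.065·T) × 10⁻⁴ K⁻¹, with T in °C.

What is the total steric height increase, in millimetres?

Layer 1: α = (0.67 + 0.065×21)×10⁻⁴ = 2.035×10⁻⁴ K⁻¹
Layer 2: α = (0.67 + 0.065×14)×10⁻⁴ = 1.58×10⁻⁴ K⁻¹
Layer 3: α = (0.67 + 0.065×2.1)×10⁻⁴ = 0.8065×10⁻⁴ K⁻¹
Layer 1: 230 × 1.4 × 2.035×10⁻⁴ = 0.065527 m
1.58×10⁻⁴ × 500 × 0.49 = 0.03871 m
Layer 3: 1100 × 0.29 × 0.8065×10⁻⁴ = 0.02572735 m
Δh = 0.065527 + 0.03871 + 0.02572735 = 0.12996435 m

about 130 mm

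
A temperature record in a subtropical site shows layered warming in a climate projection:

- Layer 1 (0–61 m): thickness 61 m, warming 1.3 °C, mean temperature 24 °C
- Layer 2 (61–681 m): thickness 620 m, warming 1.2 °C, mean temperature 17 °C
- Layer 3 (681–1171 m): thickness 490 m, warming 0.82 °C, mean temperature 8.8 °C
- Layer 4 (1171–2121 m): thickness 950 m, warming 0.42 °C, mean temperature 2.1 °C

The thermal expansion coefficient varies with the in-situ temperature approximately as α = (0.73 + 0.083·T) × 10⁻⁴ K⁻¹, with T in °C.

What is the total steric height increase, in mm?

Layer 1: α = (0.73 + 0.083×24)×10⁻⁴ = 2.722×10⁻⁴ K⁻¹
Layer 2: α = (0.73 + 0.083×17)×10⁻⁴ = 2.141×10⁻⁴ K⁻¹
Layer 3: α = (0.73 + 0.083×8.8)×10⁻⁴ = 1.4604×10⁻⁴ K⁻¹
Layer 4: α = (0.73 + 0.083×2.1)×10⁻⁴ = 0.9043×10⁻⁴ K⁻¹
Layer 1: 1.3 × 2.722×10⁻⁴ × 61 = 0.02158546 m
61–681 m: 1.2 × 2.141×10⁻⁴ × 620 = 0.1592904 m
681–1171 m: 1.4604×10⁻⁴ × 490 × 0.82 = 0.058678872 m
1171–2121 m: 0.42 × 950 × 0.9043×10⁻⁴ = 0.03608157 m
Δh = 0.02158546 + 0.1592904 + 0.058678872 + 0.03608157 = 0.275636302 m ≈ 280 mm

280 mm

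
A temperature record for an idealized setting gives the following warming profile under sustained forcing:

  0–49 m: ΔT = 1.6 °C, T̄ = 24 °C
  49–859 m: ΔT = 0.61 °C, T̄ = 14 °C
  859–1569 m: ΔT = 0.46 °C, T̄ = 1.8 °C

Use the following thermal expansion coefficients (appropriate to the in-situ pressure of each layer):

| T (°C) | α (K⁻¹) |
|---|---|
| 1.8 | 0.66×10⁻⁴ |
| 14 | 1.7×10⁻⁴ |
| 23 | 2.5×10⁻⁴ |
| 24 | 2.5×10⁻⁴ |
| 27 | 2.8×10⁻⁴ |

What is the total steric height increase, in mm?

Δh ≈ 130 mm

Layer 1 at 24 °C → α = 2.5×10⁻⁴ K⁻¹
Layer 2 at 14 °C → α = 1.7×10⁻⁴ K⁻¹
Layer 3 at 1.8 °C → α = 0.66×10⁻⁴ K⁻¹
0–49 m: 2.5×10⁻⁴ × 49 × 1.6 = 0.01960 m
49–859 m: 810 × 0.61 × 1.7×10⁻⁴ = 0.083997 m
Layer 3: 710 × 0.66×10⁻⁴ × 0.46 = 0.0215556 m
Δh = 0.01960 + 0.083997 + 0.0215556 = 0.1251526 m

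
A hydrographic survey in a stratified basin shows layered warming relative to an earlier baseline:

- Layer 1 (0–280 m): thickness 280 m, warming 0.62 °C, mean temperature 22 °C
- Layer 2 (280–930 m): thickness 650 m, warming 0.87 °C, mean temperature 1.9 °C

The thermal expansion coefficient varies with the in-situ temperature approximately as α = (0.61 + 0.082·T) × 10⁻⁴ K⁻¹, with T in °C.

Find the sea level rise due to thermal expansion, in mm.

85 mm

Layer 1: α = (0.61 + 0.082×22)×10⁻⁴ = 2.414×10⁻⁴ K⁻¹
Layer 2: α = (0.61 + 0.082×1.9)×10⁻⁴ = 0.7658×10⁻⁴ K⁻¹
0–280 m: 280 × 2.414×10⁻⁴ × 0.62 = 0.04190704 m
280–930 m: 0.7658×10⁻⁴ × 0.87 × 650 = 0.04330599 m
Δh = 0.04190704 + 0.04330599 = 0.08521303 m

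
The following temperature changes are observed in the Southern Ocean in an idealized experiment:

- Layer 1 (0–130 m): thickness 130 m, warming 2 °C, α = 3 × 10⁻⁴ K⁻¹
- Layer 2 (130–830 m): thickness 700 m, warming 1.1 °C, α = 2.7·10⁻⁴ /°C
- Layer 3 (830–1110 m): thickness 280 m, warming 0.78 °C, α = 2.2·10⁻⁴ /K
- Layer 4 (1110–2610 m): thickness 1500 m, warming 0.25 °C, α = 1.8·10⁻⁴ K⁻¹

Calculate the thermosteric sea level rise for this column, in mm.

Layer 1: 2 × 130 × 3×10⁻⁴ = 0.07800 m
Layer 2: 2.7×10⁻⁴ × 1.1 × 700 = 0.20790 m
830–1110 m: 2.2×10⁻⁴ × 0.78 × 280 = 0.048048 m
1500 × 0.25 × 1.8×10⁻⁴ = 0.06750 m
Δh = 0.07800 + 0.20790 + 0.048048 + 0.06750 = 0.401448 m

Δh ≈ 401 mm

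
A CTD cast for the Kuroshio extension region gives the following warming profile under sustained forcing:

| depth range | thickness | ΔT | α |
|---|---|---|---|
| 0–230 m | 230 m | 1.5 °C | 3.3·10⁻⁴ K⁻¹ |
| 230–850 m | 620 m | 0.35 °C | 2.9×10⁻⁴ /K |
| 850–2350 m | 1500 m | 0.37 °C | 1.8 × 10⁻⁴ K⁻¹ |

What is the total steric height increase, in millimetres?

Δh ≈ 277 mm

0–230 m: 3.3×10⁻⁴ × 1.5 × 230 = 0.11385 m
0.35 × 2.9×10⁻⁴ × 620 = 0.06293 m
Layer 3: 1.8×10⁻⁴ × 1500 × 0.37 = 0.09990 m
Δh = 0.11385 + 0.06293 + 0.09990 = 0.27668 m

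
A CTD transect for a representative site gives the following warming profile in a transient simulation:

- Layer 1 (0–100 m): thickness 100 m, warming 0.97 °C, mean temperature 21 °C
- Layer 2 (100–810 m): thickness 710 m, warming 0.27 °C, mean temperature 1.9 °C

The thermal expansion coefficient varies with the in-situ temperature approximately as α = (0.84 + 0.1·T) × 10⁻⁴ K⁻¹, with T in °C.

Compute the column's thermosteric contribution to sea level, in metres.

about 0.048 m

Layer 1: α = (0.84 + 0.1×21)×10⁻⁴ = 2.94×10⁻⁴ K⁻¹
Layer 2: α = (0.84 + 0.1×1.9)×10⁻⁴ = 1.03×10⁻⁴ K⁻¹
0.97 × 2.94×10⁻⁴ × 100 = 0.028518 m
100–810 m: 0.27 × 710 × 1.03×10⁻⁴ = 0.0197451 m
Δh = 0.028518 + 0.0197451 = 0.0482631 m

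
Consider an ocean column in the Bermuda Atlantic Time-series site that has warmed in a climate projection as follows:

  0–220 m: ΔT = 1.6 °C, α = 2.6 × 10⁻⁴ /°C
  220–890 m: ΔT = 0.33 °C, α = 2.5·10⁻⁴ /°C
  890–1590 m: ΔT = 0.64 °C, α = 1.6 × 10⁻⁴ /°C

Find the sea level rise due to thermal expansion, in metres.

Layer 1: 2.6×10⁻⁴ × 220 × 1.6 = 0.09152 m
Layer 2: 2.5×10⁻⁴ × 0.33 × 670 = 0.055275 m
890–1590 m: 700 × 0.64 × 1.6×10⁻⁴ = 0.07168 m
Δh = 0.09152 + 0.055275 + 0.07168 = 0.218475 m

Δh ≈ 0.218 m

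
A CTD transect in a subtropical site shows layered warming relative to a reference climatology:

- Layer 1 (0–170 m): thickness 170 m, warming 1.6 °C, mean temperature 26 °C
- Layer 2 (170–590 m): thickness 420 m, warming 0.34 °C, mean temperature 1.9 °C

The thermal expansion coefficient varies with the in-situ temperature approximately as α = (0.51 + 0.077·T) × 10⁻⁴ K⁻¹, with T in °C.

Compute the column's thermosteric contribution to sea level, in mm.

Layer 1: α = (0.51 + 0.077×26)×10⁻⁴ = 2.512×10⁻⁴ K⁻¹
Layer 2: α = (0.51 + 0.077×1.9)×10⁻⁴ = 0.6563×10⁻⁴ K⁻¹
170 × 1.6 × 2.512×10⁻⁴ = 0.0683264 m
Layer 2: 0.34 × 0.6563×10⁻⁴ × 420 = 0.009371964 m
Δh = 0.0683264 + 0.009371964 = 0.077698364 m

Δh ≈ 78 mm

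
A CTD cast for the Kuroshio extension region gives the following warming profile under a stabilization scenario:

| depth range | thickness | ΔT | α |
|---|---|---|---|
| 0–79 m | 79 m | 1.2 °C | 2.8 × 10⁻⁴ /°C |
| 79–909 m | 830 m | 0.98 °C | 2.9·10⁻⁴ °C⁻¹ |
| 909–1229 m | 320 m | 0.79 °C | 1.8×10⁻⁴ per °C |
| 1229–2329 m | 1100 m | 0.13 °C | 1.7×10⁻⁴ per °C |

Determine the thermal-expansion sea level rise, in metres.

Layer 1: 79 × 2.8×10⁻⁴ × 1.2 = 0.026544 m
Layer 2: 2.9×10⁻⁴ × 0.98 × 830 = 0.235886 m
909–1229 m: 0.79 × 1.8×10⁻⁴ × 320 = 0.045504 m
Layer 4: 0.13 × 1.7×10⁻⁴ × 1100 = 0.02431 m
Δh = 0.026544 + 0.235886 + 0.045504 + 0.02431 = 0.332244 m ≈ 0.332 m

about 0.332 m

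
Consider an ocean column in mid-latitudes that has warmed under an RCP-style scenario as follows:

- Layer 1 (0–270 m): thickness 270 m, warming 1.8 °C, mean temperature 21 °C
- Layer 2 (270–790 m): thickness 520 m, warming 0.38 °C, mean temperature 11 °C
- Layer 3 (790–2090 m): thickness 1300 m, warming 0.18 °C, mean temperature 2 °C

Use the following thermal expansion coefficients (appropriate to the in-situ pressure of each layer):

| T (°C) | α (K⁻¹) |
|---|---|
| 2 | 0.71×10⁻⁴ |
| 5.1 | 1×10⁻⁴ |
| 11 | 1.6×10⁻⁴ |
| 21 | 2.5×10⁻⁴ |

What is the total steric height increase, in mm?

Δh ≈ 170 mm

Layer 1 at 21 °C → α = 2.5×10⁻⁴ K⁻¹
Layer 2 at 11 °C → α = 1.6×10⁻⁴ K⁻¹
Layer 3 at 2 °C → α = 0.71×10⁻⁴ K⁻¹
1.8 × 2.5×10⁻⁴ × 270 = 0.12150 m
Layer 2: 0.38 × 520 × 1.6×10⁻⁴ = 0.031616 m
Layer 3: 0.18 × 1300 × 0.71×10⁻⁴ = 0.016614 m
Δh = 0.12150 + 0.031616 + 0.016614 = 0.16973 m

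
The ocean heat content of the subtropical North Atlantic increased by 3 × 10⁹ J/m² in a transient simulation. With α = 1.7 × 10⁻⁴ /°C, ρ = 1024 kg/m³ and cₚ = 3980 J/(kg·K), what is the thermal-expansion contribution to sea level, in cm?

Δh = αQ/(ρcₚ) = 1.7×10⁻⁴ × 3×10⁹ / (1024 × 3980) ≈ 0.12514 m

Δh ≈ 12.5 cm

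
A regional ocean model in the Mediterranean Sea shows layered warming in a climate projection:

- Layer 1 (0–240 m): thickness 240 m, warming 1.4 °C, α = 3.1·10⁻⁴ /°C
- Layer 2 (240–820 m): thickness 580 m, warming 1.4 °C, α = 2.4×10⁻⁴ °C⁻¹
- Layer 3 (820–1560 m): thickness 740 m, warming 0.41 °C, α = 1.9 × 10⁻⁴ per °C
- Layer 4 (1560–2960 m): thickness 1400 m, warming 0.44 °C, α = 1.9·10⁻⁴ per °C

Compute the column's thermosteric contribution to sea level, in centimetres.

0–240 m: 1.4 × 240 × 3.1×10⁻⁴ = 0.10416 m
Layer 2: 1.4 × 580 × 2.4×10⁻⁴ = 0.19488 m
Layer 3: 1.9×10⁻⁴ × 0.41 × 740 = 0.057646 m
0.44 × 1400 × 1.9×10⁻⁴ = 0.11704 m
Δh = 0.10416 + 0.19488 + 0.057646 + 0.11704 = 0.473726 m

47.4 cm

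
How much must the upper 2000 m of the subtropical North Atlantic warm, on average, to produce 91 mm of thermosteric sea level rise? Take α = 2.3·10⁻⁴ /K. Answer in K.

about 0.198 K

ΔT = Δh/(αH) = 0.091 / (2.3×10⁻⁴ × 2000) ≈ 0.1978 K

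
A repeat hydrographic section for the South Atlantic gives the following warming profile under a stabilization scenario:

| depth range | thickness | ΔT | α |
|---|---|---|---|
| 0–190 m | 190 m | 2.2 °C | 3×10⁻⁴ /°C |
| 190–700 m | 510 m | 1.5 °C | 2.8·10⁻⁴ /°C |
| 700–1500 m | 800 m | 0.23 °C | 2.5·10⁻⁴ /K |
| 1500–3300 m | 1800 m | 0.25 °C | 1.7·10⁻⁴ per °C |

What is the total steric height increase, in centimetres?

0–190 m: 2.2 × 3×10⁻⁴ × 190 = 0.12540 m
Layer 2: 2.8×10⁻⁴ × 1.5 × 510 = 0.21420 m
700–1500 m: 2.5×10⁻⁴ × 800 × 0.23 = 0.04600 m
Layer 4: 0.25 × 1800 × 1.7×10⁻⁴ = 0.07650 m
Δh = 0.12540 + 0.21420 + 0.04600 + 0.07650 = 0.46210 m ≈ 46 cm

Δh = 46 cm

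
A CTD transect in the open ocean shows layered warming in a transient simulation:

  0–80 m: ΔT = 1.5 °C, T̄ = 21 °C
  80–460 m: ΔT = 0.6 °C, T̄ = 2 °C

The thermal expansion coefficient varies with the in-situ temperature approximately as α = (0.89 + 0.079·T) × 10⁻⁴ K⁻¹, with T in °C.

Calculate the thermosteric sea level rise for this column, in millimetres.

Layer 1: α = (0.89 + 0.079×21)×10⁻⁴ = 2.549×10⁻⁴ K⁻¹
Layer 2: α = (0.89 + 0.079×2)×10⁻⁴ = 1.048×10⁻⁴ K⁻¹
0–80 m: 2.549×10⁻⁴ × 80 × 1.5 = 0.030588 m
Layer 2: 1.048×10⁻⁴ × 380 × 0.6 = 0.0238944 m
Δh = 0.030588 + 0.0238944 = 0.0544824 m ≈ 54.5 mm

about 54.5 mm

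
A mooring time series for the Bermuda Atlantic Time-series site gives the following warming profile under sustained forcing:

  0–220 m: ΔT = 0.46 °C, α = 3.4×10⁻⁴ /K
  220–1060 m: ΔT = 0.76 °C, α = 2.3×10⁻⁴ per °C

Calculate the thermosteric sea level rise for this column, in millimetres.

about 180 mm

Layer 1: 3.4×10⁻⁴ × 0.46 × 220 = 0.034408 m
Layer 2: 0.76 × 2.3×10⁻⁴ × 840 = 0.146832 m
Δh = 0.034408 + 0.146832 = 0.18124 m ≈ 180 mm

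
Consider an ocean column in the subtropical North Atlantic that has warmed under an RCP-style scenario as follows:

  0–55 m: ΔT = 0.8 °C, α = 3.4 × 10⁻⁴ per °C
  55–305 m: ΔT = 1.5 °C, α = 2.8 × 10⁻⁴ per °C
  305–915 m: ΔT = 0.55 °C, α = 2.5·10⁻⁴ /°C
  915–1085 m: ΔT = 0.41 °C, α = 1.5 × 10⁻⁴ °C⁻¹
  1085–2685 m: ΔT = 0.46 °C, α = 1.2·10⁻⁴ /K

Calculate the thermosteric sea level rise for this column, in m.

Δh = 0.303 m

0–55 m: 55 × 0.8 × 3.4×10⁻⁴ = 0.01496 m
55–305 m: 250 × 2.8×10⁻⁴ × 1.5 = 0.10500 m
Layer 3: 0.55 × 610 × 2.5×10⁻⁴ = 0.083875 m
Layer 4: 170 × 1.5×10⁻⁴ × 0.41 = 0.010455 m
Layer 5: 1.2×10⁻⁴ × 1600 × 0.46 = 0.08832 m
Δh = 0.01496 + 0.10500 + 0.083875 + 0.010455 + 0.08832 = 0.30261 m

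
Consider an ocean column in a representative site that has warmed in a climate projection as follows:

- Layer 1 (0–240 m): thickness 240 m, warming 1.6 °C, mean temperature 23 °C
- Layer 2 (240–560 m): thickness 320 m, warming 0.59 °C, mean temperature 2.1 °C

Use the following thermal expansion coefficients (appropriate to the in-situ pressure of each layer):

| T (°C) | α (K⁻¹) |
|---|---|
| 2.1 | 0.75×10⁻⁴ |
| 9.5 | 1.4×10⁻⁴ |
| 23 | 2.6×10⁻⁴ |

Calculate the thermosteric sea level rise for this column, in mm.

110 mm

Layer 1 at 23 °C → α = 2.6×10⁻⁴ K⁻¹
Layer 2 at 2.1 °C → α = 0.75×10⁻⁴ K⁻¹
1.6 × 240 × 2.6×10⁻⁴ = 0.09984 m
0.75×10⁻⁴ × 320 × 0.59 = 0.01416 m
Δh = 0.09984 + 0.01416 = 0.11400 m ≈ 110 mm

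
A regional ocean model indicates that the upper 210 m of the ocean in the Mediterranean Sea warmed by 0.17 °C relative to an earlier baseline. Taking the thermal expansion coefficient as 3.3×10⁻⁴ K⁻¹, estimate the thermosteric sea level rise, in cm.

about 1.2 cm

Δh = αΔT·H = 3.3×10⁻⁴ × 0.17 × 210 = 0.011781 m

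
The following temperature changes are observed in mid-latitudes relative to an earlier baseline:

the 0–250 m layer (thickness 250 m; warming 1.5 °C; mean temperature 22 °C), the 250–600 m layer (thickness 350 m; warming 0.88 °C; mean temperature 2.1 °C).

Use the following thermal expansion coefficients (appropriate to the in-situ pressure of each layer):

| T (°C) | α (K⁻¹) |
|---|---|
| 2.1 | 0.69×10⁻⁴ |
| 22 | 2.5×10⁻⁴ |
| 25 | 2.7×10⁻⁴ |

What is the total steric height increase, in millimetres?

115 mm of thermosteric rise

Layer 1 at 22 °C → α = 2.5×10⁻⁴ K⁻¹
Layer 2 at 2.1 °C → α = 0.69×10⁻⁴ K⁻¹
0–250 m: 250 × 2.5×10⁻⁴ × 1.5 = 0.09375 m
Layer 2: 0.69×10⁻⁴ × 350 × 0.88 = 0.021252 m
Δh = 0.09375 + 0.021252 = 0.115002 m ≈ 115 mm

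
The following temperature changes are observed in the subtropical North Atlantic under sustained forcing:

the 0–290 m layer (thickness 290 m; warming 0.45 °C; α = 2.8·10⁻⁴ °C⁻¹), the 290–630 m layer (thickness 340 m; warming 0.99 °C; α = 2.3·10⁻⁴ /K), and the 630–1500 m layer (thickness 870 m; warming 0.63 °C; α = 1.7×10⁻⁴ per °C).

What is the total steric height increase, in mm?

2.8×10⁻⁴ × 290 × 0.45 = 0.03654 m
Layer 2: 0.99 × 2.3×10⁻⁴ × 340 = 0.077418 m
1.7×10⁻⁴ × 0.63 × 870 = 0.093177 m
Δh = 0.03654 + 0.077418 + 0.093177 = 0.207135 m

Δh ≈ 207 mm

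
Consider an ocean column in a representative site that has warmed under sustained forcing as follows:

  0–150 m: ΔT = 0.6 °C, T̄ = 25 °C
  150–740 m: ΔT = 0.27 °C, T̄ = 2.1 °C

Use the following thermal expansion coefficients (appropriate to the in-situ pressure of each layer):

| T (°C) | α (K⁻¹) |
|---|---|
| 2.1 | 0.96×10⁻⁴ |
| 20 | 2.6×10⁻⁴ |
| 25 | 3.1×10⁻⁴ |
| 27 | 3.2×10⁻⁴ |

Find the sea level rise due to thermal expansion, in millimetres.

Δh ≈ 43.2 mm

Layer 1 at 25 °C → α = 3.1×10⁻⁴ K⁻¹
Layer 2 at 2.1 °C → α = 0.96×10⁻⁴ K⁻¹
Layer 1: 0.6 × 3.1×10⁻⁴ × 150 = 0.02790 m
150–740 m: 0.96×10⁻⁴ × 590 × 0.27 = 0.0152928 m
Δh = 0.02790 + 0.0152928 = 0.0431928 m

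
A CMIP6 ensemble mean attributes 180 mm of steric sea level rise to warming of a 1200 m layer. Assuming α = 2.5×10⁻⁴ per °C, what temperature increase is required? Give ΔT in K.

ΔT = Δh/(αH) = 0.18 / (2.5×10⁻⁴ × 1200) = 0.6000 K

about 0.600 K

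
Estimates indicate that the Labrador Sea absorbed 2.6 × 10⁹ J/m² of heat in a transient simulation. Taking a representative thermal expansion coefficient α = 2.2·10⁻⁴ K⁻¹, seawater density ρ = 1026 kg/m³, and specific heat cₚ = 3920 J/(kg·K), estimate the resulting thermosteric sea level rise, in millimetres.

about 142 mm

Δh = αQ/(ρcₚ) = 2.2×10⁻⁴ × 2.6×10⁹ / (1026 × 3920) ≈ 0.14222 m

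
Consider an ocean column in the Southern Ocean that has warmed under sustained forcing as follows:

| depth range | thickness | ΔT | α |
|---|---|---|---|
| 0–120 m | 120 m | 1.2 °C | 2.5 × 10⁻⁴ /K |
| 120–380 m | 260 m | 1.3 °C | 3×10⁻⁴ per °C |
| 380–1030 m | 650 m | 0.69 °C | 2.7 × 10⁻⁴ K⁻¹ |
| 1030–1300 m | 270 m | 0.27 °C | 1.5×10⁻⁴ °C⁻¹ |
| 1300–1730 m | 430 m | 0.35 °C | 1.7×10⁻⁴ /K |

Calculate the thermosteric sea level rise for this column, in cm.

29.5 cm

Layer 1: 2.5×10⁻⁴ × 120 × 1.2 = 0.03600 m
Layer 2: 3×10⁻⁴ × 260 × 1.3 = 0.10140 m
Layer 3: 650 × 2.7×10⁻⁴ × 0.69 = 0.121095 m
1030–1300 m: 1.5×10⁻⁴ × 270 × 0.27 = 0.010935 m
Layer 5: 0.35 × 1.7×10⁻⁴ × 430 = 0.025585 m
Δh = 0.03600 + 0.10140 + 0.121095 + 0.010935 + 0.025585 = 0.295015 m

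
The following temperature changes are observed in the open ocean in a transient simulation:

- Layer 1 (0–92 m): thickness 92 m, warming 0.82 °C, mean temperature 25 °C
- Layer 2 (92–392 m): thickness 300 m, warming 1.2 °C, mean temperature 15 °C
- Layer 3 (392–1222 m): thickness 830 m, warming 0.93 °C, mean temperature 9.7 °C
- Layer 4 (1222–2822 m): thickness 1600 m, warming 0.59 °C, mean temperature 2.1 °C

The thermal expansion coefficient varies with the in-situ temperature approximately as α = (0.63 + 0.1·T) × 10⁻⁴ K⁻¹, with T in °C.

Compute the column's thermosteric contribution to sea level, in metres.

Layer 1: α = (0.63 + 0.1×25)×10⁻⁴ = 3.13×10⁻⁴ K⁻¹
Layer 2: α = (0.63 + 0.1×15)×10⁻⁴ = 2.13×10⁻⁴ K⁻¹
Layer 3: α = (0.63 + 0.1×9.7)×10⁻⁴ = 1.6×10⁻⁴ K⁻¹
Layer 4: α = (0.63 + 0.1×2.1)×10⁻⁴ = 0.84×10⁻⁴ K⁻¹
0.82 × 3.13×10⁻⁴ × 92 = 0.02361272 m
Layer 2: 1.2 × 300 × 2.13×10⁻⁴ = 0.07668 m
Layer 3: 1.6×10⁻⁴ × 830 × 0.93 = 0.123504 m
Layer 4: 0.59 × 0.84×10⁻⁴ × 1600 = 0.079296 m
Δh = 0.02361272 + 0.07668 + 0.123504 + 0.079296 = 0.30309272 m

Δh ≈ 0.30 m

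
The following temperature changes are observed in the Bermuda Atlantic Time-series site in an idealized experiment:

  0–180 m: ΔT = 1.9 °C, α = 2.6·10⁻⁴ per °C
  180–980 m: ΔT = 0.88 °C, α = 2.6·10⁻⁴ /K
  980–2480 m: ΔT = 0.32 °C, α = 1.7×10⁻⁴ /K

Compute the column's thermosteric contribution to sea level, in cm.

0–180 m: 180 × 2.6×10⁻⁴ × 1.9 = 0.08892 m
180–980 m: 800 × 0.88 × 2.6×10⁻⁴ = 0.18304 m
1500 × 0.32 × 1.7×10⁻⁴ = 0.08160 m
Δh = 0.08892 + 0.18304 + 0.08160 = 0.35356 m

35.4 cm of thermosteric rise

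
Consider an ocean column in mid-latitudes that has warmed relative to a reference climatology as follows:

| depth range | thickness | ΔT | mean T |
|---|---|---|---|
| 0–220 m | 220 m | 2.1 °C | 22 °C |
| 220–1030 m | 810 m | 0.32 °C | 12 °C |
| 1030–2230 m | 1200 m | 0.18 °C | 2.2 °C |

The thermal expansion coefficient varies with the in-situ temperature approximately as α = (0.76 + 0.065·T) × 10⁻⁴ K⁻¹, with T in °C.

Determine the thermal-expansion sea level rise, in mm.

Layer 1: α = (0.76 + 0.065×22)×10⁻⁴ = 2.19×10⁻⁴ K⁻¹
Layer 2: α = (0.76 + 0.065×12)×10⁻⁴ = 1.54×10⁻⁴ K⁻¹
Layer 3: α = (0.76 + 0.065×2.2)×10⁻⁴ = 0.903×10⁻⁴ K⁻¹
0–220 m: 2.1 × 2.19×10⁻⁴ × 220 = 0.101178 m
0.32 × 810 × 1.54×10⁻⁴ = 0.0399168 m
Layer 3: 1200 × 0.18 × 0.903×10⁻⁴ = 0.0195048 m
Δh = 0.101178 + 0.0399168 + 0.0195048 = 0.1605996 m

Δh = 161 mm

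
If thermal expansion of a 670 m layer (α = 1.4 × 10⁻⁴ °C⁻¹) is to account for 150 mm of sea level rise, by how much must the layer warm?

1.6 K

ΔT = Δh/(αH) = 0.15 / (1.4×10⁻⁴ × 670) ≈ 1.599 K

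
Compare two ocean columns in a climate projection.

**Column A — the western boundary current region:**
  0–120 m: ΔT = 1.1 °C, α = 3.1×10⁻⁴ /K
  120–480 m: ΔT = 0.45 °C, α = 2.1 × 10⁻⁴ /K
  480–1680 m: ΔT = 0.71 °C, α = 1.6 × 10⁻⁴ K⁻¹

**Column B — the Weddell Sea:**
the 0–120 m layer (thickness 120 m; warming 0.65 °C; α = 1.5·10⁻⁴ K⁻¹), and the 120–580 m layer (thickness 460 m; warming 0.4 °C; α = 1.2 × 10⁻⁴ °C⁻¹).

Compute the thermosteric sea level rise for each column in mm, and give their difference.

A: 211 mm; B: 33.8 mm; difference 177 mm

A 0–120 m: 1.1 × 120 × 3.1×10⁻⁴ = 0.04092 m
A 360 × 2.1×10⁻⁴ × 0.45 = 0.03402 m
A 480–1680 m: 1.6×10⁻⁴ × 1200 × 0.71 = 0.13632 m
A total: 0.21126 m
B 120 × 0.65 × 1.5×10⁻⁴ = 0.01170 m
B 0.4 × 460 × 1.2×10⁻⁴ = 0.02208 m
B total: 0.03378 m
Difference: 0.21126 − 0.03378 = 0.17748 m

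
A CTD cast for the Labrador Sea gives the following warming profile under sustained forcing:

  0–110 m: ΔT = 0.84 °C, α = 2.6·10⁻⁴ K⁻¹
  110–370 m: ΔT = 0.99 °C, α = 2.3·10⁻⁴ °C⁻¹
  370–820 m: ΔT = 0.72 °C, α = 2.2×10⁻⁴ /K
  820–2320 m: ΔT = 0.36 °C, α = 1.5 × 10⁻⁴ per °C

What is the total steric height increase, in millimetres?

Layer 1: 0.84 × 110 × 2.6×10⁻⁴ = 0.024024 m
260 × 0.99 × 2.3×10⁻⁴ = 0.059202 m
450 × 2.2×10⁻⁴ × 0.72 = 0.07128 m
Layer 4: 1.5×10⁻⁴ × 1500 × 0.36 = 0.08100 m
Δh = 0.024024 + 0.059202 + 0.07128 + 0.08100 = 0.235506 m

240 mm of thermosteric rise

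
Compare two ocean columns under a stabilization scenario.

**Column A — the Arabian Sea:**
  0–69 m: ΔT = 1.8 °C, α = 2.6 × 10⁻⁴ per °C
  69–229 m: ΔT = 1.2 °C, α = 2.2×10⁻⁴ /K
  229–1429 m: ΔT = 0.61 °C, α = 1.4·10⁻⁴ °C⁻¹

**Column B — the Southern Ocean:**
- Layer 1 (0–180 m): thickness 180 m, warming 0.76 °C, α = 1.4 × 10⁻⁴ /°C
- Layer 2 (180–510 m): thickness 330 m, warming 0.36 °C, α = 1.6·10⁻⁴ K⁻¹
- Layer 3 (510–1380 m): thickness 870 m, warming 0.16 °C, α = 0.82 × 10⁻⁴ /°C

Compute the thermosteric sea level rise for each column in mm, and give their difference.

A 0–69 m: 69 × 2.6×10⁻⁴ × 1.8 = 0.032292 m
A 69–229 m: 160 × 2.2×10⁻⁴ × 1.2 = 0.04224 m
A 1.4×10⁻⁴ × 0.61 × 1200 = 0.10248 m
A total: 0.177012 m
B 180 × 0.76 × 1.4×10⁻⁴ = 0.019152 m
B 0.36 × 330 × 1.6×10⁻⁴ = 0.019008 m
B 870 × 0.16 × 0.82×10⁻⁴ = 0.0114144 m
B total: 0.0495744 m
Difference: 0.177012 − 0.0495744 = 0.1274376 m

Δh_A ≈ 177 mm, Δh_B ≈ 49.6 mm; difference ≈ 127 mm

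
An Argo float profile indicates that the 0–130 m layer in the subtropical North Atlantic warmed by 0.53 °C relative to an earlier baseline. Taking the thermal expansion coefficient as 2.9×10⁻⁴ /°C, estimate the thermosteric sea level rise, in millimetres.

Δh = αΔT·H = 2.9×10⁻⁴ × 0.53 × 130 = 0.019981 m

Δh ≈ 20.0 mm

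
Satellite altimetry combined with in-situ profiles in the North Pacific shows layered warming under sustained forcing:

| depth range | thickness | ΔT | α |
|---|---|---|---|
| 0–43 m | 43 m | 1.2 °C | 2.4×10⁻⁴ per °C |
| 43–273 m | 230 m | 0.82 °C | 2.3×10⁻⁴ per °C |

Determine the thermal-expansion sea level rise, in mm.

Δh = 55.8 mm

Layer 1: 2.4×10⁻⁴ × 43 × 1.2 = 0.012384 m
230 × 2.3×10⁻⁴ × 0.82 = 0.043378 m
Δh = 0.012384 + 0.043378 = 0.055762 m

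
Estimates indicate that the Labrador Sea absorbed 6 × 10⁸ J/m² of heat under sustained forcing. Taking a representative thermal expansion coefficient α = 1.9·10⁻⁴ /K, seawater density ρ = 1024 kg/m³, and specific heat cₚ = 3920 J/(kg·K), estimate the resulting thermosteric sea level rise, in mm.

Δh = αQ/(ρcₚ) = 1.9×10⁻⁴ × 6×10⁸ / (1024 × 3920) ≈ 0.02840 m

28.4 mm of thermosteric rise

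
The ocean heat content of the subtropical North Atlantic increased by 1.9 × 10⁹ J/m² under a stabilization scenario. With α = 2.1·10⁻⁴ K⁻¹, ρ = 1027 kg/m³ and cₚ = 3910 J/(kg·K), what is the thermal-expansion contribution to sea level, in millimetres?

Δh = αQ/(ρcₚ) = 2.1×10⁻⁴ × 1.9×10⁹ / (1027 × 3910) ≈ 0.099363 m

99.4 mm of thermosteric rise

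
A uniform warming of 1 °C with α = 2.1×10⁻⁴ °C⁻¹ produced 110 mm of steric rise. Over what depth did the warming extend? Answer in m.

H = Δh/(αΔT) = 0.11 / (2.1×10⁻⁴ × 1) ≈ 523.8 m

about 524 m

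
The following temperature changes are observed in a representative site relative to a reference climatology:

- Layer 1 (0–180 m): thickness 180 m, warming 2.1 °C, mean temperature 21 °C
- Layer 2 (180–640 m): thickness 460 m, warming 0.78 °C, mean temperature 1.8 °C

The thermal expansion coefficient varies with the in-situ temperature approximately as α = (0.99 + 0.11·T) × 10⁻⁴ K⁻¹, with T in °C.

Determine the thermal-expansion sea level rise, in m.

Layer 1: α = (0.99 + 0.11×21)×10⁻⁴ = 3.3×10⁻⁴ K⁻¹
Layer 2: α = (0.99 + 0.11×1.8)×10⁻⁴ = 1.188×10⁻⁴ K⁻¹
0–180 m: 3.3×10⁻⁴ × 180 × 2.1 = 0.12474 m
1.188×10⁻⁴ × 0.78 × 460 = 0.04262544 m
Δh = 0.12474 + 0.04262544 = 0.16736544 m

0.17 m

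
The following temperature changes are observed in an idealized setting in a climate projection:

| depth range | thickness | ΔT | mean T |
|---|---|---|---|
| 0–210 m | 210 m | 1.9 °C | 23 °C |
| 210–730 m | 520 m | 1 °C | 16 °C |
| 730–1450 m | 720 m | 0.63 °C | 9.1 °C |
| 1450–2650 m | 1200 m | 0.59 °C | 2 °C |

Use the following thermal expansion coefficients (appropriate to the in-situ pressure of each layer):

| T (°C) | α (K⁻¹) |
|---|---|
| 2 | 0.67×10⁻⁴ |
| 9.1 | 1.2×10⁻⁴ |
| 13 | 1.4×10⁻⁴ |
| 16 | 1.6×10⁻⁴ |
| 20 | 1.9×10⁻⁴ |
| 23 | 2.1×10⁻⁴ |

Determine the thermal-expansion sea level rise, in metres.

Δh = 0.269 m

Layer 1 at 23 °C → α = 2.1×10⁻⁴ K⁻¹
Layer 2 at 16 °C → α = 1.6×10⁻⁴ K⁻¹
Layer 3 at 9.1 °C → α = 1.2×10⁻⁴ K⁻¹
Layer 4 at 2 °C → α = 0.67×10⁻⁴ K⁻¹
0–210 m: 1.9 × 210 × 2.1×10⁻⁴ = 0.08379 m
Layer 2: 1.6×10⁻⁴ × 520 × 1 = 0.08320 m
720 × 0.63 × 1.2×10⁻⁴ = 0.054432 m
1200 × 0.59 × 0.67×10⁻⁴ = 0.047436 m
Δh = 0.08379 + 0.08320 + 0.054432 + 0.047436 = 0.268858 m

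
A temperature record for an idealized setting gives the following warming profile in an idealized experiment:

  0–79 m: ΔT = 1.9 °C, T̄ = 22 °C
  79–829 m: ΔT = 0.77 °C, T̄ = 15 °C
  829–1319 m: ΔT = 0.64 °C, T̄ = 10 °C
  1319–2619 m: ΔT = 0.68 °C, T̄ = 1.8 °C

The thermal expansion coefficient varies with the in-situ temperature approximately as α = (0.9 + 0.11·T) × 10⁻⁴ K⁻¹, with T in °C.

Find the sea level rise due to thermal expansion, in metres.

Layer 1: α = (0.9 + 0.11×22)×10⁻⁴ = 3.32×10⁻⁴ K⁻¹
Layer 2: α = (0.9 + 0.11×15)×10⁻⁴ = 2.55×10⁻⁴ K⁻¹
Layer 3: α = (0.9 + 0.11×10)×10⁻⁴ = 2×10⁻⁴ K⁻¹
Layer 4: α = (0.9 + 0.11×1.8)×10⁻⁴ = 1.098×10⁻⁴ K⁻¹
Layer 1: 3.32×10⁻⁴ × 1.9 × 79 = 0.0498332 m
0.77 × 750 × 2.55×10⁻⁴ = 0.1472625 m
Layer 3: 0.64 × 490 × 2×10⁻⁴ = 0.06272 m
1319–2619 m: 0.68 × 1300 × 1.098×10⁻⁴ = 0.0970632 m
Δh = 0.0498332 + 0.1472625 + 0.06272 + 0.0970632 = 0.3568789 m

0.357 m of thermosteric rise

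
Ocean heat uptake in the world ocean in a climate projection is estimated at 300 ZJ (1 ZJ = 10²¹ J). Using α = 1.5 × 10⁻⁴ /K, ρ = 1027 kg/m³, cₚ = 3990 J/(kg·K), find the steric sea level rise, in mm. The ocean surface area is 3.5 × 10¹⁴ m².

about 31 mm

Per unit area: Q = 300×10²¹ / (3.5×10¹⁴) ≈ 8.571×10⁸ J/m²
Δh = αQ/(ρcₚ) = 1.5×10⁻⁴ × 8.571×10⁸ / (1027 × 3990) ≈ 0.031375 m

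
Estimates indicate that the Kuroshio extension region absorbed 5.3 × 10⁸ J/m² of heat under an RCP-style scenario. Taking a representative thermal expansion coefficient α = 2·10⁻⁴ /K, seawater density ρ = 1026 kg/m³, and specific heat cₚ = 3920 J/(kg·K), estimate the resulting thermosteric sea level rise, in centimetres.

2.64 cm of thermosteric rise

Δh = αQ/(ρcₚ) = 2×10⁻⁴ × 5.3×10⁸ / (1026 × 3920) ≈ 0.026356 m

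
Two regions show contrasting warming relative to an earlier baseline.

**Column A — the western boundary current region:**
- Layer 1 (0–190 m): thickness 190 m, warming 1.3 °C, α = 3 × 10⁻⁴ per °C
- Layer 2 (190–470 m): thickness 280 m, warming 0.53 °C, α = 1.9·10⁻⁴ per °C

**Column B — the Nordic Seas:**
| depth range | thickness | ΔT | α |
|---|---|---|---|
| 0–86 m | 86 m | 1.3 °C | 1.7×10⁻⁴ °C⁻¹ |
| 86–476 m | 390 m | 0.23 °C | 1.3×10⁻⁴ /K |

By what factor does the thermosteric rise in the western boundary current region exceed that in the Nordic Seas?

3.34

A Layer 1: 1.3 × 190 × 3×10⁻⁴ = 0.07410 m
A 0.53 × 280 × 1.9×10⁻⁴ = 0.028196 m
A total: 0.102296 m
B 1.3 × 1.7×10⁻⁴ × 86 = 0.019006 m
B Layer 2: 1.3×10⁻⁴ × 0.23 × 390 = 0.011661 m
B total: 0.030667 m
Ratio: 0.102296 / 0.030667 ≈ 3.336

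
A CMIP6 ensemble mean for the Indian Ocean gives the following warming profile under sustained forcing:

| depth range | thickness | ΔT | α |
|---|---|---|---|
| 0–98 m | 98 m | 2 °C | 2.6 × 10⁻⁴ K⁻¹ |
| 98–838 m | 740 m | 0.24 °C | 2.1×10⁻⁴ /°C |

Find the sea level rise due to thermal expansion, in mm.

about 88.3 mm

Layer 1: 98 × 2.6×10⁻⁴ × 2 = 0.05096 m
98–838 m: 0.24 × 2.1×10⁻⁴ × 740 = 0.037296 m
Δh = 0.05096 + 0.037296 = 0.088256 m ≈ 88.3 mm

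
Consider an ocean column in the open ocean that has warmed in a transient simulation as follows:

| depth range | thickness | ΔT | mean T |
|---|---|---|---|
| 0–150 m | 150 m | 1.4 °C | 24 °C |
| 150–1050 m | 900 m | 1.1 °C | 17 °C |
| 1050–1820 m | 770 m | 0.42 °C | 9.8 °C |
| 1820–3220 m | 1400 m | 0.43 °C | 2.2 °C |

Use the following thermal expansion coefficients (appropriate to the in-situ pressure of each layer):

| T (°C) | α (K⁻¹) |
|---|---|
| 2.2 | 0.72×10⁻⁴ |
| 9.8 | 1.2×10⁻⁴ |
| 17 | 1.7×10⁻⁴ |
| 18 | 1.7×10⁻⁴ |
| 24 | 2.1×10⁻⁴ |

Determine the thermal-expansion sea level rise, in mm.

Layer 1 at 24 °C → α = 2.1×10⁻⁴ K⁻¹
Layer 2 at 17 °C → α = 1.7×10⁻⁴ K⁻¹
Layer 3 at 9.8 °C → α = 1.2×10⁻⁴ K⁻¹
Layer 4 at 2.2 °C → α = 0.72×10⁻⁴ K⁻¹
2.1×10⁻⁴ × 1.4 × 150 = 0.04410 m
150–1050 m: 900 × 1.1 × 1.7×10⁻⁴ = 0.16830 m
1050–1820 m: 0.42 × 1.2×10⁻⁴ × 770 = 0.038808 m
Layer 4: 0.43 × 1400 × 0.72×10⁻⁴ = 0.043344 m
Δh = 0.04410 + 0.16830 + 0.038808 + 0.043344 = 0.294552 m

290 mm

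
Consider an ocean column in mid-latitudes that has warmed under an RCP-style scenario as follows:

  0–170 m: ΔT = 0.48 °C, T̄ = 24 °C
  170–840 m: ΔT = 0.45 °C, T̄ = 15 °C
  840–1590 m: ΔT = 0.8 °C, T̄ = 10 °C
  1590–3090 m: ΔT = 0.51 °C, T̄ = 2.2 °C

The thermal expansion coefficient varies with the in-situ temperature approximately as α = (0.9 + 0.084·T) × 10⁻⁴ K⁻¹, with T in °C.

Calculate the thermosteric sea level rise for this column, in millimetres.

276 mm of thermosteric rise

Layer 1: α = (0.9 + 0.084×24)×10⁻⁴ = 2.916×10⁻⁴ K⁻¹
Layer 2: α = (0.9 + 0.084×15)×10⁻⁴ = 2.16×10⁻⁴ K⁻¹
Layer 3: α = (0.9 + 0.084×10)×10⁻⁴ = 1.74×10⁻⁴ K⁻¹
Layer 4: α = (0.9 + 0.084×2.2)×10⁻⁴ = 1.0848×10⁻⁴ K⁻¹
Layer 1: 170 × 0.48 × 2.916×10⁻⁴ = 0.02379456 m
0.45 × 2.16×10⁻⁴ × 670 = 0.065124 m
Layer 3: 0.8 × 750 × 1.74×10⁻⁴ = 0.10440 m
Layer 4: 0.51 × 1500 × 1.0848×10⁻⁴ = 0.0829872 m
Δh = 0.02379456 + 0.065124 + 0.10440 + 0.0829872 = 0.27630576 m ≈ 276 mm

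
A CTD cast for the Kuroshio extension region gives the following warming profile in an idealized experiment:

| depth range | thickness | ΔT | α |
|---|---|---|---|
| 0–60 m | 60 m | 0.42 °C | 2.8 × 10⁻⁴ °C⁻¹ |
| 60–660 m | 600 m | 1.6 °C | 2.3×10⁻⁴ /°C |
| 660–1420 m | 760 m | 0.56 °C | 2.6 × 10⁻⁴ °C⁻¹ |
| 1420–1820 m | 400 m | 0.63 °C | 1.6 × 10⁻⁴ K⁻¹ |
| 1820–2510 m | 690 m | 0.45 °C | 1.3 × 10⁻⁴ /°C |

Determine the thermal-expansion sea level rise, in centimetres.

42 cm

0–60 m: 2.8×10⁻⁴ × 0.42 × 60 = 0.007056 m
Layer 2: 600 × 1.6 × 2.3×10⁻⁴ = 0.22080 m
660–1420 m: 2.6×10⁻⁴ × 0.56 × 760 = 0.110656 m
1420–1820 m: 0.63 × 400 × 1.6×10⁻⁴ = 0.04032 m
Layer 5: 0.45 × 1.3×10⁻⁴ × 690 = 0.040365 m
Δh = 0.007056 + 0.22080 + 0.110656 + 0.04032 + 0.040365 = 0.419197 m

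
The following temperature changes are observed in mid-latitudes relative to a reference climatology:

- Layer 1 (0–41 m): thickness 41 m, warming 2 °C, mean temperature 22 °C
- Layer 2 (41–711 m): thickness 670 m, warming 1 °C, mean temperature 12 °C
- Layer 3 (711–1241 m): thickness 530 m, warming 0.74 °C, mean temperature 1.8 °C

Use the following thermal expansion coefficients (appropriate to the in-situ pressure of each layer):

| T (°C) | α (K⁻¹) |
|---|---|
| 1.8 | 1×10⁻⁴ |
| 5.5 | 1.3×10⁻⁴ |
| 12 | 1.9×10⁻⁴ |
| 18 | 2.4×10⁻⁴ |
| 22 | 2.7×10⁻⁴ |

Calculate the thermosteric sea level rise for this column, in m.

Δh = 0.19 m

Layer 1 at 22 °C → α = 2.7×10⁻⁴ K⁻¹
Layer 2 at 12 °C → α = 1.9×10⁻⁴ K⁻¹
Layer 3 at 1.8 °C → α = 1×10⁻⁴ K⁻¹
Layer 1: 2 × 2.7×10⁻⁴ × 41 = 0.02214 m
670 × 1.9×10⁻⁴ × 1 = 0.12730 m
Layer 3: 1×10⁻⁴ × 0.74 × 530 = 0.03922 m
Δh = 0.02214 + 0.12730 + 0.03922 = 0.18866 m ≈ 0.19 m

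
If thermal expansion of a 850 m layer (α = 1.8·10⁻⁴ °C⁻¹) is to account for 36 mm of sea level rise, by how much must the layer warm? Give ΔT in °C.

ΔT = Δh/(αH) = 0.036 / (1.8×10⁻⁴ × 850) ≈ 0.2353 °C

ΔT ≈ 0.235 °C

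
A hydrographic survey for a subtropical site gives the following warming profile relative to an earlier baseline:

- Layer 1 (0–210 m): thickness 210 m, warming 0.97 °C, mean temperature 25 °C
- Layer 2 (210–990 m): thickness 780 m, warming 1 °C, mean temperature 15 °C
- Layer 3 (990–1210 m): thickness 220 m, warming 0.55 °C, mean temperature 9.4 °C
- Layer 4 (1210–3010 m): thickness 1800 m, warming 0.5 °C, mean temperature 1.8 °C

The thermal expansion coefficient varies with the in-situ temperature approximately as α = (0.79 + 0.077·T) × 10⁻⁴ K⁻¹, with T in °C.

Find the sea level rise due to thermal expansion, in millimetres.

about 309 mm

Layer 1: α = (0.79 + 0.077×25)×10⁻⁴ = 2.715×10⁻⁴ K⁻¹
Layer 2: α = (0.79 + 0.077×15)×10⁻⁴ = 1.945×10⁻⁴ K⁻¹
Layer 3: α = (0.79 + 0.077×9.4)×10⁻⁴ = 1.5138×10⁻⁴ K⁻¹
Layer 4: α = (0.79 + 0.077×1.8)×10⁻⁴ = 0.9286×10⁻⁴ K⁻¹
Layer 1: 210 × 2.715×10⁻⁴ × 0.97 = 0.05530455 m
210–990 m: 780 × 1 × 1.945×10⁻⁴ = 0.15171 m
Layer 3: 1.5138×10⁻⁴ × 0.55 × 220 = 0.01831698 m
Layer 4: 1800 × 0.9286×10⁻⁴ × 0.5 = 0.083574 m
Δh = 0.05530455 + 0.15171 + 0.01831698 + 0.083574 = 0.30890553 m ≈ 309 mm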